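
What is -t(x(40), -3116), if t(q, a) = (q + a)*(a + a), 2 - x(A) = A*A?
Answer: -29377648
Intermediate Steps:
x(A) = 2 - A² (x(A) = 2 - A*A = 2 - A²)
t(q, a) = 2*a*(a + q) (t(q, a) = (a + q)*(2*a) = 2*a*(a + q))
-t(x(40), -3116) = -2*(-3116)*(-3116 + (2 - 1*40²)) = -2*(-3116)*(-3116 + (2 - 1*1600)) = -2*(-3116)*(-3116 + (2 - 1600)) = -2*(-3116)*(-3116 - 1598) = -2*(-3116)*(-4714) = -1*29377648 = -29377648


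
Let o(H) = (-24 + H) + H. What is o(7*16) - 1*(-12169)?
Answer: 12369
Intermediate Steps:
o(H) = -24 + 2*H
o(7*16) - 1*(-12169) = (-24 + 2*(7*16)) - 1*(-12169) = (-24 + 2*112) + 12169 = (-24 + 224) + 12169 = 200 + 12169 = 12369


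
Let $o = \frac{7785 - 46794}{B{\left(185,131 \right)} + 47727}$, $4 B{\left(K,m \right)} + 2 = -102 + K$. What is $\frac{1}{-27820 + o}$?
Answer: $- \frac{63663}{1771156672} \approx -3.5944 \cdot 10^{-5}$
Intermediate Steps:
$B{\left(K,m \right)} = -26 + \frac{K}{4}$ ($B{\left(K,m \right)} = - \frac{1}{2} + \frac{-102 + K}{4} = - \frac{1}{2} + \left(- \frac{51}{2} + \frac{K}{4}\right) = -26 + \frac{K}{4}$)
$o = - \frac{52012}{63663}$ ($o = \frac{7785 - 46794}{\left(-26 + \frac{1}{4} \cdot 185\right) + 47727} = - \frac{39009}{\left(-26 + \frac{185}{4}\right) + 47727} = - \frac{39009}{\frac{81}{4} + 47727} = - \frac{39009}{\frac{190989}{4}} = \left(-39009\right) \frac{4}{190989} = - \frac{52012}{63663} \approx -0.81699$)
$\frac{1}{-27820 + o} = \frac{1}{-27820 - \frac{52012}{63663}} = \frac{1}{- \frac{1771156672}{63663}} = - \frac{63663}{1771156672}$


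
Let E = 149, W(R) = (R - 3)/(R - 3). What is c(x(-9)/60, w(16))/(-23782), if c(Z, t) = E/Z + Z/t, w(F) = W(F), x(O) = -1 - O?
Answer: -33529/713460 ≈ -0.046995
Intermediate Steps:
W(R) = 1 (W(R) = (-3 + R)/(-3 + R) = 1)
w(F) = 1
c(Z, t) = 149/Z + Z/t
c(x(-9)/60, w(16))/(-23782) = (149/(((-1 - 1*(-9))/60)) + ((-1 - 1*(-9))/60)/1)/(-23782) = (149/(((-1 + 9)*(1/60))) + ((-1 + 9)*(1/60))*1)*(-1/23782) = (149/((8*(1/60))) + (8*(1/60))*1)*(-1/23782) = (149/(2/15) + (2/15)*1)*(-1/23782) = (149*(15/2) + 2/15)*(-1/23782) = (2235/2 + 2/15)*(-1/23782) = (33529/30)*(-1/23782) = -33529/713460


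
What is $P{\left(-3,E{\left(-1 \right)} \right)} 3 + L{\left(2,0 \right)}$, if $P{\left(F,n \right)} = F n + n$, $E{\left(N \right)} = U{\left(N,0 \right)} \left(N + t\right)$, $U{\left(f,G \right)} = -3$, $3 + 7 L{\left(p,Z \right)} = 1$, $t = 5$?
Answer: $\frac{502}{7} \approx 71.714$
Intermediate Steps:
$L{\left(p,Z \right)} = - \frac{2}{7}$ ($L{\left(p,Z \right)} = - \frac{3}{7} + \frac{1}{7} \cdot 1 = - \frac{3}{7} + \frac{1}{7} = - \frac{2}{7}$)
$E{\left(N \right)} = -15 - 3 N$ ($E{\left(N \right)} = - 3 \left(N + 5\right) = - 3 \left(5 + N\right) = -15 - 3 N$)
$P{\left(F,n \right)} = n + F n$
$P{\left(-3,E{\left(-1 \right)} \right)} 3 + L{\left(2,0 \right)} = \left(-15 - -3\right) \left(1 - 3\right) 3 - \frac{2}{7} = \left(-15 + 3\right) \left(-2\right) 3 - \frac{2}{7} = \left(-12\right) \left(-2\right) 3 - \frac{2}{7} = 24 \cdot 3 - \frac{2}{7} = 72 - \frac{2}{7} = \frac{502}{7}$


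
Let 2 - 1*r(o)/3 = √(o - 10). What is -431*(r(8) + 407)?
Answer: -178003 + 1293*I*√2 ≈ -1.78e+5 + 1828.6*I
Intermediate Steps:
r(o) = 6 - 3*√(-10 + o) (r(o) = 6 - 3*√(o - 10) = 6 - 3*√(-10 + o))
-431*(r(8) + 407) = -431*((6 - 3*√(-10 + 8)) + 407) = -431*((6 - 3*I*√2) + 407) = -431*(413 - 3*I*√2) = -178003 + 1293*I*√2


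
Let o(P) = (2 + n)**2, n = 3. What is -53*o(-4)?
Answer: -1325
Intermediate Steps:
o(P) = 25 (o(P) = (2 + 3)**2 = 5**2 = 25)
-53*o(-4) = -53*25 = -1325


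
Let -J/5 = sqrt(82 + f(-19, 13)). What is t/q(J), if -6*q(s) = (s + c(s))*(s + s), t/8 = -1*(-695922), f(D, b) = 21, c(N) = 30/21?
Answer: -272801424/42025 - 77943264*sqrt(103)/4328575 ≈ -6674.2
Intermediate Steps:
c(N) = 10/7 (c(N) = 30*(1/21) = 10/7)
t = 5567376 (t = 8*(-1*(-695922)) = 8*695922 = 5567376)
J = -5*sqrt(103) (J = -5*sqrt(82 + 21) = -5*sqrt(103) ≈ -50.744)
q(s) = -s*(10/7 + s)/3 (q(s) = -(s + 10/7)*(s + s)/6 = -(10/7 + s)*2*s/6 = -s*(10/7 + s)/3)
t/q(J) = 5567376/((-(-5*sqrt(103))*(10 + 7*(-5*sqrt(103)))/21)) = 5567376/((-(-5*sqrt(103))*(10 - 35*sqrt(103))/21)) = 5567376/((5*sqrt(103)*(10 - 35*sqrt(103))/21)) = 5567376*(21*sqrt(103)/(515*(10 - 35*sqrt(103)))) = 116914896*sqrt(103)/(515*(10 - 35*sqrt(103)))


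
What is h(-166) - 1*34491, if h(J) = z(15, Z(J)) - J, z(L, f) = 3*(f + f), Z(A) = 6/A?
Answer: -2848993/83 ≈ -34325.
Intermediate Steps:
z(L, f) = 6*f (z(L, f) = 3*(2*f) = 6*f)
h(J) = -J + 36/J (h(J) = 6*(6/J) - J = 36/J - J = -J + 36/J)
h(-166) - 1*34491 = (-1*(-166) + 36/(-166)) - 1*34491 = (166 + 36*(-1/166)) - 34491 = (166 - 18/83) - 34491 = 13760/83 - 34491 = -2848993/83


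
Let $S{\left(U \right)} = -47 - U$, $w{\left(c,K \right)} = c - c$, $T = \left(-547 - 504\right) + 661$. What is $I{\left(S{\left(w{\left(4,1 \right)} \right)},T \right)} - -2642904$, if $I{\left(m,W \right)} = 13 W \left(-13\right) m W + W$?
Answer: $1210772814$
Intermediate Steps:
$T = -390$ ($T = -1051 + 661 = -390$)
$w{\left(c,K \right)} = 0$
$I{\left(m,W \right)} = W - 169 m W^{2}$ ($I{\left(m,W \right)} = - 169 W m W + W = - 169 m W^{2} + W = W - 169 m W^{2}$)
$I{\left(S{\left(w{\left(4,1 \right)} \right)},T \right)} - -2642904 = - 390 \left(1 - - 65910 \left(-47 - 0\right)\right) - -2642904 = - 390 \left(1 - - 65910 \left(-47 + 0\right)\right) + 2642904 = - 390 \left(1 - \left(-65910\right) \left(-47\right)\right) + 2642904 = - 390 \left(1 - 3097770\right) + 2642904 = \left(-390\right) \left(-3097769\right) + 2642904 = 1208129910 + 2642904 = 1210772814$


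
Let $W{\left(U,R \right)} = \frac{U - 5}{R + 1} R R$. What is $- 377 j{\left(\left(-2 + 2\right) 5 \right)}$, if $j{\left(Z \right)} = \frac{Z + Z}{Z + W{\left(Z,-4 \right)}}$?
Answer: $0$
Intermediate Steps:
$W{\left(U,R \right)} = \frac{R^{2} \left(-5 + U\right)}{1 + R}$ ($W{\left(U,R \right)} = \frac{-5 + U}{1 + R} R R = \frac{R \left(-5 + U\right)}{1 + R} R = \frac{R^{2} \left(-5 + U\right)}{1 + R}$)
$j{\left(Z \right)} = \frac{2 Z}{\frac{80}{3} - \frac{13 Z}{3}}$ ($j{\left(Z \right)} = \frac{Z + Z}{Z + \frac{\left(-4\right)^{2} \left(-5 + Z\right)}{1 - 4}} = \frac{2 Z}{Z + \frac{16 \left(-5 + Z\right)}{-3}} = \frac{2 Z}{Z + 16 \left(- \frac{1}{3}\right) \left(-5 + Z\right)} = \frac{2 Z}{Z - \left(- \frac{80}{3} + \frac{16 Z}{3}\right)} = \frac{2 Z}{\frac{80}{3} - \frac{13 Z}{3}}$)
$- 377 j{\left(\left(-2 + 2\right) 5 \right)} = - 377 \frac{6 \left(-2 + 2\right) 5}{80 - 13 \left(-2 + 2\right) 5} = - 377 \frac{6 \cdot 0 \cdot 5}{80 - 13 \cdot 0 \cdot 5} = - 377 \cdot 6 \cdot 0 \frac{1}{80 - 0} = - 377 \cdot 6 \cdot 0 \frac{1}{80 + 0} = - 377 \cdot 6 \cdot 0 \cdot \frac{1}{80} = \left(-377\right) 0 = 0$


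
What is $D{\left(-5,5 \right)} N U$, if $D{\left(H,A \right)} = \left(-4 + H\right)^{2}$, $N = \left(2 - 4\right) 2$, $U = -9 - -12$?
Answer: $-972$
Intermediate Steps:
$U = 3$ ($U = -9 + 12 = 3$)
$N = -4$ ($N = \left(-2\right) 2 = -4$)
$D{\left(-5,5 \right)} N U = \left(-4 - 5\right)^{2} \left(-4\right) 3 = \left(-9\right)^{2} \left(-4\right) 3 = 81 \left(-4\right) 3 = \left(-324\right) 3 = -972$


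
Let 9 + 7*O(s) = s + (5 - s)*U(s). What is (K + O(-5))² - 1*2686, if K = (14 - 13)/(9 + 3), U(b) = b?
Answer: -18373295/7056 ≈ -2603.9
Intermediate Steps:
O(s) = -9/7 + s/7 + s*(5 - s)/7 (O(s) = -9/7 + (s + (5 - s)*s)/7 = -9/7 + (s + s*(5 - s))/7 = -9/7 + (s/7 + s*(5 - s)/7) = -9/7 + s/7 + s*(5 - s)/7)
K = 1/12 ≈ 0.083333
(K + O(-5))² - 1*2686 = (1/12 + (-9/7 - ⅐*(-5)² + (6/7)*(-5)))² - 1*2686 = (1/12 + (-9/7 - ⅐*25 - 30/7))² - 2686 = (1/12 + (-9/7 - 25/7 - 30/7))² - 2686 = (1/12 - 64/7)² - 2686 = (-761/84)² - 2686 = 579121/7056 - 2686 = -18373295/7056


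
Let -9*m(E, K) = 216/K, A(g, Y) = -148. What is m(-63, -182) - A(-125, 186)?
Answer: 13480/91 ≈ 148.13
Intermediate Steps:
m(E, K) = -24/K
m(-63, -182) - A(-125, 186) = -24/(-182) - 1*(-148) = -24*(-1/182) + 148 = 12/91 + 148 = 13480/91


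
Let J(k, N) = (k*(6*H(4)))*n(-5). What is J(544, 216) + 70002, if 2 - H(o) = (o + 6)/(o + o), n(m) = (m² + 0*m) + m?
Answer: 118962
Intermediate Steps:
n(m) = m + m² (n(m) = (m² + 0) + m = m² + m = m + m²)
H(o) = 2 - (6 + o)/(2*o) (H(o) = 2 - (o + 6)/(o + o) = 2 - (6 + o)/(2*o))
J(k, N) = 90*k (J(k, N) = (k*(6*(3/2 - 3/4)))*(-5*(1 - 5)) = (k*(6*(3/2 - 3*¼)))*(-5*(-4)) = (k*(6*(3/2 - ¾)))*20 = (k*(6*(¾)))*20 = (k*(9/2))*20 = (9*k/2)*20 = 90*k)
J(544, 216) + 70002 = 90*544 + 70002 = 48960 + 70002 = 118962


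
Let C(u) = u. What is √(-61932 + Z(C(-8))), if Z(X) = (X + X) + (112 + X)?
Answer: 2*I*√15461 ≈ 248.68*I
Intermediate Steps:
Z(X) = 112 + 3*X (Z(X) = 2*X + (112 + X) = 112 + 3*X)
√(-61932 + Z(C(-8))) = √(-61932 + (112 + 3*(-8))) = √(-61932 + (112 - 24)) = √(-61932 + 88) = √(-61844) = 2*I*√15461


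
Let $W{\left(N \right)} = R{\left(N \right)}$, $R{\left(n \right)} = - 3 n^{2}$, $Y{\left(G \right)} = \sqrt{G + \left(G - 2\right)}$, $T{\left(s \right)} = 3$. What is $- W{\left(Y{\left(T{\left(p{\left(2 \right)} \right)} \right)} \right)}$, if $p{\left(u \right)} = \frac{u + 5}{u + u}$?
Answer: $12$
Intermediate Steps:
$p{\left(u \right)} = \frac{5 + u}{2 u}$
$Y{\left(G \right)} = \sqrt{-2 + 2 G}$ ($Y{\left(G \right)} = \sqrt{G + \left(-2 + G\right)} = \sqrt{-2 + 2 G}$)
$W{\left(N \right)} = - 3 N^{2}$
$- W{\left(Y{\left(T{\left(p{\left(2 \right)} \right)} \right)} \right)} = - \left(-3\right) \left(\sqrt{-2 + 2 \cdot 3}\right)^{2} = - \left(-3\right) \left(\sqrt{-2 + 6}\right)^{2} = - \left(-3\right) \left(\sqrt{4}\right)^{2} = - \left(-3\right) 2^{2} = - \left(-3\right) 4 = \left(-1\right) \left(-12\right) = 12$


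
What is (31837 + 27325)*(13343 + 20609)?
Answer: 2008668224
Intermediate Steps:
(31837 + 27325)*(13343 + 20609) = 59162*33952 = 2008668224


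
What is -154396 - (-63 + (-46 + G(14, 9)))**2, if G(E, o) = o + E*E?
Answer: -163612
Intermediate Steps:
G(E, o) = o + E**2
-154396 - (-63 + (-46 + G(14, 9)))**2 = -154396 - (-63 + (-46 + (9 + 14**2)))**2 = -154396 - (-63 + (-46 + (9 + 196)))**2 = -154396 - (-63 + (-46 + 205))**2 = -154396 - (-63 + 159)**2 = -154396 - 1*96**2 = -154396 - 1*9216 = -154396 - 9216 = -163612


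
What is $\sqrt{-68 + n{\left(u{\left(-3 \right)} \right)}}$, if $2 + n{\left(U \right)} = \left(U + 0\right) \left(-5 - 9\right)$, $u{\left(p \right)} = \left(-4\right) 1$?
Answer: $i \sqrt{14} \approx 3.7417 i$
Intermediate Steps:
$u{\left(p \right)} = -4$
$n{\left(U \right)} = -2 - 14 U$ ($n{\left(U \right)} = -2 + \left(U + 0\right) \left(-5 - 9\right) = -2 + U \left(-14\right) = -2 - 14 U$)
$\sqrt{-68 + n{\left(u{\left(-3 \right)} \right)}} = \sqrt{-68 - -54} = \sqrt{-68 + \left(-2 + 56\right)} = \sqrt{-68 + 54} = \sqrt{-14} = i \sqrt{14}$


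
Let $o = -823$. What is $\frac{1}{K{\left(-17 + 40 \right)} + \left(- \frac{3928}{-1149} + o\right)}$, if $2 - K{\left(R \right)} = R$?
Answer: $- \frac{1149}{965828} \approx -0.0011897$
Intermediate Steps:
$K{\left(R \right)} = 2 - R$
$\frac{1}{K{\left(-17 + 40 \right)} + \left(- \frac{3928}{-1149} + o\right)} = \frac{1}{\left(2 - \left(-17 + 40\right)\right) - \left(823 + \frac{3928}{-1149}\right)} = \frac{1}{\left(2 - 23\right) - \frac{941699}{1149}} = \frac{1}{\left(2 - 23\right) + \left(\frac{3928}{1149} - 823\right)} = \frac{1}{-21 - \frac{941699}{1149}} = \frac{1}{- \frac{965828}{1149}} = - \frac{1149}{965828}$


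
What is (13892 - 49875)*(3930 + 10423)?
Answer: -516463999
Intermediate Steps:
(13892 - 49875)*(3930 + 10423) = -35983*14353 = -516463999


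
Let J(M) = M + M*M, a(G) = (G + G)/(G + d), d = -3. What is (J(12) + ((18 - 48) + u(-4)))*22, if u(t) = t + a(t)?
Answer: 18964/7 ≈ 2709.1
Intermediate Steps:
a(G) = 2*G/(-3 + G) (a(G) = (G + G)/(G - 3) = (2*G)/(-3 + G) = 2*G/(-3 + G))
J(M) = M + M**2
u(t) = t + 2*t/(-3 + t)
(J(12) + ((18 - 48) + u(-4)))*22 = (12*(1 + 12) + ((18 - 48) - 4*(-1 - 4)/(-3 - 4)))*22 = (12*13 + (-30 - 4*(-5)/(-7)))*22 = (156 + (-30 - 4*(-1/7)*(-5)))*22 = (156 + (-30 - 20/7))*22 = (156 - 230/7)*22 = (862/7)*22 = 18964/7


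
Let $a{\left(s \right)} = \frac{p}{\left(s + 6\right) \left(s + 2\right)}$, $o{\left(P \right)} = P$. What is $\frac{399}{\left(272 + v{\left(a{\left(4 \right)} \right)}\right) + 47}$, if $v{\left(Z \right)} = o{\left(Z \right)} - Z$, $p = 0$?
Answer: $\frac{399}{319} \approx 1.2508$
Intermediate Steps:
$a{\left(s \right)} = 0$ ($a{\left(s \right)} = \frac{0}{\left(s + 6\right) \left(s + 2\right)} = \frac{0}{\left(6 + s\right) \left(2 + s\right)} = \frac{0}{\left(2 + s\right) \left(6 + s\right)} = 0 \frac{1}{\left(2 + s\right) \left(6 + s\right)} = 0$)
$v{\left(Z \right)} = 0$ ($v{\left(Z \right)} = Z - Z = 0$)
$\frac{399}{\left(272 + v{\left(a{\left(4 \right)} \right)}\right) + 47} = \frac{399}{\left(272 + 0\right) + 47} = \frac{399}{272 + 47} = \frac{399}{319}$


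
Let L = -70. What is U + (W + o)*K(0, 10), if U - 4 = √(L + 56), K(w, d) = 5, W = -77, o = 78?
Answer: 9 + I*√14 ≈ 9.0 + 3.7417*I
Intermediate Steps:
U = 4 + I*√14 (U = 4 + √(-70 + 56) = 4 + √(-14) = 4 + I*√14 ≈ 4.0 + 3.7417*I)
U + (W + o)*K(0, 10) = (4 + I*√14) + (-77 + 78)*5 = (4 + I*√14) + 1*5 = (4 + I*√14) + 5 = 9 + I*√14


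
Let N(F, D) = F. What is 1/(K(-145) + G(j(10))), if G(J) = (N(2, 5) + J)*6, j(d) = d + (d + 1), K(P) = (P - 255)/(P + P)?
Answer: 29/4042 ≈ 0.0071747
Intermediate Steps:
K(P) = (-255 + P)/(2*P) (K(P) = (-255 + P)/((2*P)) = (-255 + P)*(1/(2*P)) = (-255 + P)/(2*P))
j(d) = 1 + 2*d (j(d) = d + (1 + d) = 1 + 2*d)
G(J) = 12 + 6*J (G(J) = (2 + J)*6 = 12 + 6*J)
1/(K(-145) + G(j(10))) = 1/((½)*(-255 - 145)/(-145) + (12 + 6*(1 + 2*10))) = 1/((½)*(-1/145)*(-400) + (12 + 6*(1 + 20))) = 1/(40/29 + (12 + 6*21)) = 1/(40/29 + (12 + 126)) = 1/(40/29 + 138) = 1/(4042/29) = 29/4042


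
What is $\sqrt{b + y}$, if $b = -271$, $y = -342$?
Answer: $i \sqrt{613} \approx 24.759 i$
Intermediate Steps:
$\sqrt{b + y} = \sqrt{-271 - 342} = \sqrt{-613} = i \sqrt{613}$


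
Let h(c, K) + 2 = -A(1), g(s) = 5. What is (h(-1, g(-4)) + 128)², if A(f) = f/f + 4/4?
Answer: 15376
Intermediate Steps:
A(f) = 2 (A(f) = 1 + 4*(¼) = 1 + 1 = 2)
h(c, K) = -4 (h(c, K) = -2 - 1*2 = -2 - 2 = -4)
(h(-1, g(-4)) + 128)² = (-4 + 128)² = 124² = 15376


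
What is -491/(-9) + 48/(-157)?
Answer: 76655/1413 ≈ 54.250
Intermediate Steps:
-491/(-9) + 48/(-157) = -491*(-⅑) + 48*(-1/157) = 491/9 - 48/157 = 76655/1413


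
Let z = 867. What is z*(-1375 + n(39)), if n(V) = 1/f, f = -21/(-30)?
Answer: -8336205/7 ≈ -1.1909e+6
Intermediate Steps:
f = 7/10 (f = -21*(-1/30) = 7/10 ≈ 0.70000)
n(V) = 10/7 (n(V) = 1/(7/10) = 10/7)
z*(-1375 + n(39)) = 867*(-1375 + 10/7) = 867*(-9615/7) = -8336205/7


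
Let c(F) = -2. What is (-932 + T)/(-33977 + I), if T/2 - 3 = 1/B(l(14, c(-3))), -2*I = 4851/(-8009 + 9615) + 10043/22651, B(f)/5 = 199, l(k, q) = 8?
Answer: 870573245408/31944966708105 ≈ 0.027252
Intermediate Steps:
B(f) = 995 (B(f) = 5*199 = 995)
I = -11455369/6614092 (I = -(4851/(-8009 + 9615) + 10043/22651)/2 = -(4851/1606 + 10043*(1/22651))/2 = -(4851*(1/1606) + 10043/22651)/2 = -(441/146 + 10043/22651)/2 = -½*11455369/3307046 = -11455369/6614092 ≈ -1.7320)
T = 5972/995 (T = 6 + 2/995 = 5972/995 ≈ 6.0020)
(-932 + T)/(-33977 + I) = (-932 + 5972/995)/(-33977 - 11455369/6614092) = -921368/(995*(-224738459253/6614092)) = -921368/995*(-6614092/224738459253) = 870573245408/31944966708105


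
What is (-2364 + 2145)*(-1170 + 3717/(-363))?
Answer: 31275171/121 ≈ 2.5847e+5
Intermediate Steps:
(-2364 + 2145)*(-1170 + 3717/(-363)) = -219*(-1170 + 3717*(-1/363)) = -219*(-1170 - 1239/121) = -219*(-142809/121) = 31275171/121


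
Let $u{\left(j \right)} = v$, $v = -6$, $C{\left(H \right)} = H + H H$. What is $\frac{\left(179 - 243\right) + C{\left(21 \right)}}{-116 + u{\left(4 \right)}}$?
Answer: $- \frac{199}{61} \approx -3.2623$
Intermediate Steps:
$C{\left(H \right)} = H + H^{2}$
$u{\left(j \right)} = -6$
$\frac{\left(179 - 243\right) + C{\left(21 \right)}}{-116 + u{\left(4 \right)}} = \frac{\left(179 - 243\right) + 21 \left(1 + 21\right)}{-116 - 6} = \frac{-64 + 21 \cdot 22}{-122} = \left(-64 + 462\right) \left(- \frac{1}{122}\right) = 398 \left(- \frac{1}{122}\right) = - \frac{199}{61}$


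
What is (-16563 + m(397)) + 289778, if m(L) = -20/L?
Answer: 108466335/397 ≈ 2.7322e+5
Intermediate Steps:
(-16563 + m(397)) + 289778 = (-16563 - 20/397) + 289778 = -6575531/397 + 289778 = 108466335/397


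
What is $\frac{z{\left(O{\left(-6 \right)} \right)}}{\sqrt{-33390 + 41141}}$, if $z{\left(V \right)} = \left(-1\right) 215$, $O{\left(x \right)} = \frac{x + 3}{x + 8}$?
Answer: $- \frac{215 \sqrt{7751}}{7751} \approx -2.4421$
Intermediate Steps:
$O{\left(x \right)} = \frac{3 + x}{8 + x}$
$z{\left(V \right)} = -215$
$\frac{z{\left(O{\left(-6 \right)} \right)}}{\sqrt{-33390 + 41141}} = - \frac{215}{\sqrt{-33390 + 41141}} = - \frac{215}{\sqrt{7751}} = - 215 \frac{\sqrt{7751}}{7751} = - \frac{215 \sqrt{7751}}{7751}$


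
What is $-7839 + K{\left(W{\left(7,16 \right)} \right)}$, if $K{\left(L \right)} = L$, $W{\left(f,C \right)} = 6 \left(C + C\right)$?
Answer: $-7647$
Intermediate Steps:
$W{\left(f,C \right)} = 12 C$ ($W{\left(f,C \right)} = 6 \cdot 2 C = 12 C$)
$-7839 + K{\left(W{\left(7,16 \right)} \right)} = -7839 + 12 \cdot 16 = -7839 + 192 = -7647$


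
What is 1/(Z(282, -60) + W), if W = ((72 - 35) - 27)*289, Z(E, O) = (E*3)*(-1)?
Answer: 1/2044 ≈ 0.00048924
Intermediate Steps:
Z(E, O) = -3*E (Z(E, O) = (3*E)*(-1) = -3*E)
W = 2890 (W = (37 - 27)*289 = 10*289 = 2890)
1/(Z(282, -60) + W) = 1/(-3*282 + 2890) = 1/(-846 + 2890) = 1/2044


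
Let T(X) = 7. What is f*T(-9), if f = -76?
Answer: -532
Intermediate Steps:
f*T(-9) = -76*7 = -532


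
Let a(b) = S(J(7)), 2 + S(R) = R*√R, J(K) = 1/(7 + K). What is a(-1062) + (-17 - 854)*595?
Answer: -518247 + √14/196 ≈ -5.1825e+5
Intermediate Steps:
S(R) = -2 + R^(3/2) (S(R) = -2 + R*√R = -2 + R^(3/2))
a(b) = -2 + √14/196 (a(b) = -2 + (1/(7 + 7))^(3/2) = -2 + (1/14)^(3/2) = -2 + √14/196)
a(-1062) + (-17 - 854)*595 = (-2 + √14/196) + (-17 - 854)*595 = (-2 + √14/196) - 871*595 = (-2 + √14/196) - 518245 = -518247 + √14/196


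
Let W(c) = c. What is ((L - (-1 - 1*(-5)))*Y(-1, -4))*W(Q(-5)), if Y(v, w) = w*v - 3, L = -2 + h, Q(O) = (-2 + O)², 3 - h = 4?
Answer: -343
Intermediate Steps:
h = -1 (h = 3 - 1*4 = 3 - 4 = -1)
L = -3 (L = -2 - 1 = -3)
Y(v, w) = -3 + v*w (Y(v, w) = v*w - 3 = -3 + v*w)
((L - (-1 - 1*(-5)))*Y(-1, -4))*W(Q(-5)) = ((-3 - (-1 - 1*(-5)))*(-3 - 1*(-4)))*(-2 - 5)² = ((-3 - (-1 + 5))*(-3 + 4))*(-7)² = ((-3 - 1*4)*1)*49 = ((-3 - 4)*1)*49 = -7*1*49 = -7*49 = -343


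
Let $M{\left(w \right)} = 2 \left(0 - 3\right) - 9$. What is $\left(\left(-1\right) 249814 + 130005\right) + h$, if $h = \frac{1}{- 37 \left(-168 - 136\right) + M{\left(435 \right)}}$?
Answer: $- \frac{1345814496}{11233} \approx -1.1981 \cdot 10^{5}$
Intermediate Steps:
$M{\left(w \right)} = -15$ ($M{\left(w \right)} = 2 \left(-3\right) - 9 = -6 - 9 = -15$)
$h = \frac{1}{11233}$ ($h = \frac{1}{- 37 \left(-168 - 136\right) - 15} = \frac{1}{\left(-37\right) \left(-304\right) - 15} = \frac{1}{11248 - 15} = \frac{1}{11233} \approx 8.9023 \cdot 10^{-5}$)
$\left(\left(-1\right) 249814 + 130005\right) + h = \left(\left(-1\right) 249814 + 130005\right) + \frac{1}{11233} = \left(-249814 + 130005\right) + \frac{1}{11233} = -119809 + \frac{1}{11233} = - \frac{1345814496}{11233}$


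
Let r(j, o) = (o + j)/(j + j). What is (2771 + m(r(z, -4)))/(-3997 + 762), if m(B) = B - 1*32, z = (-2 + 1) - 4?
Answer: -27399/32350 ≈ -0.84696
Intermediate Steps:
z = -5 (z = -1 - 4 = -5)
r(j, o) = (j + o)/(2*j) (r(j, o) = (j + o)/((2*j)) = (j + o)*(1/(2*j)) = (j + o)/(2*j))
m(B) = -32 + B (m(B) = B - 32 = -32 + B)
(2771 + m(r(z, -4)))/(-3997 + 762) = (2771 + (-32 + (½)*(-5 - 4)/(-5)))/(-3997 + 762) = (2771 + (-32 + (½)*(-⅕)*(-9)))/(-3235) = (2771 + (-32 + 9/10))*(-1/3235) = (2771 - 311/10)*(-1/3235) = (27399/10)*(-1/3235) = -27399/32350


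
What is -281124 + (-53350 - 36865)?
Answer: -371339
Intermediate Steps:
-281124 + (-53350 - 36865) = -281124 - 90215 = -371339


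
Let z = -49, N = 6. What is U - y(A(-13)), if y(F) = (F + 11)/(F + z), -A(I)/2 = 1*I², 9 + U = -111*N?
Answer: -87184/129 ≈ -675.84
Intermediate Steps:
U = -675 (U = -9 - 111*6 = -9 - 666 = -675)
A(I) = -2*I²
y(F) = (11 + F)/(-49 + F) (y(F) = (F + 11)/(F - 49) = (11 + F)/(-49 + F))
U - y(A(-13)) = -675 - (11 - 2*(-13)²)/(-49 - 2*(-13)²) = -675 - (11 - 2*169)/(-49 - 2*169) = -675 - (11 - 338)/(-49 - 338) = -675 - (-327)/(-387) = -675 - (-1)*(-327)/387 = -675 - 1*109/129 = -675 - 109/129 = -87184/129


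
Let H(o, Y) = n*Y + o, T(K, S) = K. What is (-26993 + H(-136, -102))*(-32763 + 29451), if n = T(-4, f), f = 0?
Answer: 88499952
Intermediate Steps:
n = -4
H(o, Y) = o - 4*Y (H(o, Y) = -4*Y + o = o - 4*Y)
(-26993 + H(-136, -102))*(-32763 + 29451) = (-26993 + (-136 - 4*(-102)))*(-32763 + 29451) = (-26993 + (-136 + 408))*(-3312) = (-26993 + 272)*(-3312) = -26721*(-3312) = 88499952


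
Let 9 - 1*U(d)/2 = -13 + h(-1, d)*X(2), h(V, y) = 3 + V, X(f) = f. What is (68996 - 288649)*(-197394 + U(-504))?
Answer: 43350276774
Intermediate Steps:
U(d) = 36 (U(d) = 18 - 2*(-13 + (3 - 1)*2) = 18 - 2*(-13 + 2*2) = 18 - 2*(-13 + 4) = 18 - 2*(-9) = 18 + 18 = 36)
(68996 - 288649)*(-197394 + U(-504)) = (68996 - 288649)*(-197394 + 36) = -219653*(-197358) = 43350276774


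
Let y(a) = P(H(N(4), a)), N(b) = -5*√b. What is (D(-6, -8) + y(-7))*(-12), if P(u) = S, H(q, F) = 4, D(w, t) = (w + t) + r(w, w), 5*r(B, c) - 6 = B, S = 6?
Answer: 96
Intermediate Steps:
r(B, c) = 6/5 + B/5
D(w, t) = 6/5 + t + 6*w/5 (D(w, t) = (w + t) + (6/5 + w/5) = (t + w) + (6/5 + w/5) = 6/5 + t + 6*w/5)
P(u) = 6
y(a) = 6
(D(-6, -8) + y(-7))*(-12) = ((6/5 - 8 + (6/5)*(-6)) + 6)*(-12) = ((6/5 - 8 - 36/5) + 6)*(-12) = (-14 + 6)*(-12) = -8*(-12) = 96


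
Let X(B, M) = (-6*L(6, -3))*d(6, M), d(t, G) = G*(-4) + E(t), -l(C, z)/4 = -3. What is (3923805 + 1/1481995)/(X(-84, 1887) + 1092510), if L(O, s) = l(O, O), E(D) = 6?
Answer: 2907529695488/1211926605165 ≈ 2.3991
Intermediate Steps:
l(C, z) = 12 (l(C, z) = -4*(-3) = 12)
L(O, s) = 12
d(t, G) = 6 - 4*G (d(t, G) = G*(-4) + 6 = -4*G + 6 = 6 - 4*G)
X(B, M) = -432 + 288*M (X(B, M) = (-6*12)*(6 - 4*M) = -72*(6 - 4*M) = -432 + 288*M)
(3923805 + 1/1481995)/(X(-84, 1887) + 1092510) = (3923805 + 1/1481995)/((-432 + 288*1887) + 1092510) = (3923805 + 1/1481995)/((-432 + 543456) + 1092510) = 5815059390976/(1481995*(543024 + 1092510)) = (5815059390976/1481995)/1635534 = (5815059390976/1481995)*(1/1635534) = 2907529695488/1211926605165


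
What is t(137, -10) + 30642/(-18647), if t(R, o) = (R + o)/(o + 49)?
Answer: 1173131/727233 ≈ 1.6131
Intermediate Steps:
t(R, o) = (R + o)/(49 + o)
t(137, -10) + 30642/(-18647) = (137 - 10)/(49 - 10) + 30642/(-18647) = 127/39 + 30642*(-1/18647) = (1/39)*127 - 30642/18647 = 127/39 - 30642/18647 = 1173131/727233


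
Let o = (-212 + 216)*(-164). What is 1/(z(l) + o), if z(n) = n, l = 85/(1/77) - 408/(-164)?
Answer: 41/241551 ≈ 0.00016974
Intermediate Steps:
o = -656 (o = 4*(-164) = -656)
l = 268447/41 (l = 85/(1/77) - 408*(-1/164) = 85*77 + 102/41 = 6545 + 102/41 = 268447/41 ≈ 6547.5)
1/(z(l) + o) = 1/(268447/41 - 656) = 1/(241551/41) = 41/241551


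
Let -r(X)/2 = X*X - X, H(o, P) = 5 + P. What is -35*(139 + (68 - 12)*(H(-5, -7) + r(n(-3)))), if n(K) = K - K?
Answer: -945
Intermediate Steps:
n(K) = 0
r(X) = -2*X² + 2*X (r(X) = -2*(X*X - X) = -2*(X² - X) = -2*X² + 2*X)
-35*(139 + (68 - 12)*(H(-5, -7) + r(n(-3)))) = -35*(139 + (68 - 12)*((5 - 7) + 2*0*(1 - 1*0))) = -35*(139 + 56*(-2 + 2*0*(1 + 0))) = -35*(139 + 56*(-2 + 2*0*1)) = -35*(139 + 56*(-2 + 0)) = -35*(139 + 56*(-2)) = -35*(139 - 112) = -35*27 = -945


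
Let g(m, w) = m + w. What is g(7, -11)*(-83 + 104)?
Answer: -84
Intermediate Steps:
g(7, -11)*(-83 + 104) = (7 - 11)*(-83 + 104) = -4*21 = -84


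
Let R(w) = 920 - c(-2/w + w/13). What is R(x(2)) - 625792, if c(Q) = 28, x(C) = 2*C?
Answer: -624900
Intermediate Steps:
R(w) = 892 (R(w) = 920 - 1*28 = 920 - 28 = 892)
R(x(2)) - 625792 = 892 - 625792 = -624900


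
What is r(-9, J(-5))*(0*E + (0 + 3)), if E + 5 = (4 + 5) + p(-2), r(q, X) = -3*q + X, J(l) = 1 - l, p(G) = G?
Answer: 99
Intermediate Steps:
r(q, X) = X - 3*q
E = 2 (E = -5 + ((4 + 5) - 2) = -5 + (9 - 2) = -5 + 7 = 2)
r(-9, J(-5))*(0*E + (0 + 3)) = ((1 - 1*(-5)) - 3*(-9))*(0*2 + (0 + 3)) = ((1 + 5) + 27)*(0 + 3) = (6 + 27)*3 = 33*3 = 99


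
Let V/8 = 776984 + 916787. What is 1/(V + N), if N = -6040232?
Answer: 1/7509936 ≈ 1.3316e-7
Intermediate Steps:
V = 13550168 (V = 8*(776984 + 916787) = 8*1693771 = 13550168)
1/(V + N) = 1/(13550168 - 6040232) = 1/7509936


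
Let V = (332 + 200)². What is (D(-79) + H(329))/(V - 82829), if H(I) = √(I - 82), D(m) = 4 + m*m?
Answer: 1249/40039 + √247/200195 ≈ 0.031273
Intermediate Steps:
D(m) = 4 + m²
V = 283024 (V = 532² = 283024)
H(I) = √(-82 + I)
(D(-79) + H(329))/(V - 82829) = ((4 + (-79)²) + √(-82 + 329))/(283024 - 82829) = ((4 + 6241) + √247)/200195 = (6245 + √247)*(1/200195) = 1249/40039 + √247/200195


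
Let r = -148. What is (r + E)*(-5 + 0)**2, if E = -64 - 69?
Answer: -7025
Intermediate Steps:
E = -133
(r + E)*(-5 + 0)**2 = (-148 - 133)*(-5 + 0)**2 = -281*(-5)**2 = -281*25 = -7025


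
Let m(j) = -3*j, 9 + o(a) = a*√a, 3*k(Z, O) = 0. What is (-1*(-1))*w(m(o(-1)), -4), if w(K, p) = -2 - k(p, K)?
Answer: -2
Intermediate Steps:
k(Z, O) = 0 (k(Z, O) = (⅓)*0 = 0)
o(a) = -9 + a^(3/2) (o(a) = -9 + a*√a = -9 + a^(3/2))
w(K, p) = -2 (w(K, p) = -2 - 1*0 = -2 + 0 = -2)
(-1*(-1))*w(m(o(-1)), -4) = -1*(-1)*(-2) = 1*(-2) = -2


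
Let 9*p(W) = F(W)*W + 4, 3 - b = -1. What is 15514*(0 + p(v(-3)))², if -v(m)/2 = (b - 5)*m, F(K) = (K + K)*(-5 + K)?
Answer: 9633325216/81 ≈ 1.1893e+8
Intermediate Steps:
b = 4 (b = 3 - 1*(-1) = 3 + 1 = 4)
F(K) = 2*K*(-5 + K) (F(K) = (2*K)*(-5 + K) = 2*K*(-5 + K))
v(m) = 2*m (v(m) = -2*(4 - 5)*m = -(-2)*m = 2*m)
p(W) = 4/9 + 2*W²*(-5 + W)/9 (p(W) = ((2*W*(-5 + W))*W + 4)/9 = (2*W²*(-5 + W) + 4)/9 = (4 + 2*W²*(-5 + W))/9 = 4/9 + 2*W²*(-5 + W)/9)
15514*(0 + p(v(-3)))² = 15514*(0 + (4/9 + 2*(2*(-3))²*(-5 + 2*(-3))/9))² = 15514*(0 + (4/9 + (2/9)*(-6)²*(-5 - 6)))² = 15514*(0 + (4/9 + (2/9)*36*(-11)))² = 15514*(0 + (4/9 - 88))² = 15514*(0 - 788/9)² = 15514*(-788/9)² = 15514*(620944/81) = 9633325216/81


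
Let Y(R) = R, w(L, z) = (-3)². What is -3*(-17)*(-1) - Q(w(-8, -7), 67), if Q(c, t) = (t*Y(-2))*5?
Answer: 619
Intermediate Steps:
w(L, z) = 9
Q(c, t) = -10*t (Q(c, t) = (t*(-2))*5 = -2*t*5 = -10*t)
-3*(-17)*(-1) - Q(w(-8, -7), 67) = -3*(-17)*(-1) - (-10)*67 = 51*(-1) - 1*(-670) = -51 + 670 = 619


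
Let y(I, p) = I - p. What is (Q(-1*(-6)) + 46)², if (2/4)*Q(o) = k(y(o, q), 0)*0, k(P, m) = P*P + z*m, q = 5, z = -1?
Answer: 2116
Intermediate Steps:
k(P, m) = P² - m (k(P, m) = P*P - m = P² - m)
Q(o) = 0 (Q(o) = 2*(((o - 1*5)² - 1*0)*0) = 2*(((o - 5)² + 0)*0) = 2*(((-5 + o)² + 0)*0) = 2*((-5 + o)²*0) = 2*0 = 0)
(Q(-1*(-6)) + 46)² = (0 + 46)² = 46² = 2116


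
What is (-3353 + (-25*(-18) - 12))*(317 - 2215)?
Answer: 5532670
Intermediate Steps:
(-3353 + (-25*(-18) - 12))*(317 - 2215) = (-3353 + (450 - 12))*(-1898) = (-3353 + 438)*(-1898) = -2915*(-1898) = 5532670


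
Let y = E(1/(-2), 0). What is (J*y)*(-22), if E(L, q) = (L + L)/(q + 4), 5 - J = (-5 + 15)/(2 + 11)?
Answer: 605/26 ≈ 23.269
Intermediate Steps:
J = 55/13 (J = 5 - (-5 + 15)/(2 + 11) = 5 - 10/13 = 55/13 ≈ 4.2308)
E(L, q) = 2*L/(4 + q) (E(L, q) = (2*L)/(4 + q) = 2*L/(4 + q))
y = -¼ (y = 2/(-2*(4 + 0)) = 2*(-½)/4 = 2*(-½)*(¼) = -¼ ≈ -0.25000)
(J*y)*(-22) = ((55/13)*(-¼))*(-22) = -55/52*(-22) = 605/26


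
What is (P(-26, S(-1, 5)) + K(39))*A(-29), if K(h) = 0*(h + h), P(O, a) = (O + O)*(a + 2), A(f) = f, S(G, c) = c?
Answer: 10556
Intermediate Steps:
P(O, a) = 2*O*(2 + a) (P(O, a) = (2*O)*(2 + a) = 2*O*(2 + a))
K(h) = 0 (K(h) = 0*(2*h) = 0)
(P(-26, S(-1, 5)) + K(39))*A(-29) = (2*(-26)*(2 + 5) + 0)*(-29) = (2*(-26)*7 + 0)*(-29) = (-364 + 0)*(-29) = -364*(-29) = 10556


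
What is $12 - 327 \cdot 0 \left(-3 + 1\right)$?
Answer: $12$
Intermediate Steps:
$12 - 327 \cdot 0 \left(-3 + 1\right) = 12 - 327 \cdot 0 \left(-2\right) = 12 - 0 = 12 + 0 = 12$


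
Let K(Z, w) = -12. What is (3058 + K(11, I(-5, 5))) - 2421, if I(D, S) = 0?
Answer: 625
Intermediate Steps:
(3058 + K(11, I(-5, 5))) - 2421 = (3058 - 12) - 2421 = 3046 - 2421 = 625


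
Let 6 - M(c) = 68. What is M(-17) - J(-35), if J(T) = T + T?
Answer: 8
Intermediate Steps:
J(T) = 2*T
M(c) = -62 (M(c) = 6 - 1*68 = 6 - 68 = -62)
M(-17) - J(-35) = -62 - 2*(-35) = -62 - 1*(-70) = -62 + 70 = 8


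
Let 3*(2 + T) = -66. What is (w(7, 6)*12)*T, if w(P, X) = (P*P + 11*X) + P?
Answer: -35136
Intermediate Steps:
T = -24 (T = -2 + (⅓)*(-66) = -2 - 22 = -24)
w(P, X) = P + P² + 11*X (w(P, X) = (P² + 11*X) + P = P + P² + 11*X)
(w(7, 6)*12)*T = ((7 + 7² + 11*6)*12)*(-24) = ((7 + 49 + 66)*12)*(-24) = (122*12)*(-24) = 1464*(-24) = -35136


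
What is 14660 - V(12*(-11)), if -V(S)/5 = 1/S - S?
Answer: 2022235/132 ≈ 15320.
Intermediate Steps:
V(S) = -5/S + 5*S (V(S) = -5*(1/S - S) = -5/S + 5*S)
14660 - V(12*(-11)) = 14660 - (-5/(12*(-11)) + 5*(12*(-11))) = 14660 - (-5/(-132) + 5*(-132)) = 14660 - (-5*(-1/132) - 660) = 14660 - (5/132 - 660) = 14660 - 1*(-87115/132) = 14660 + 87115/132 = 2022235/132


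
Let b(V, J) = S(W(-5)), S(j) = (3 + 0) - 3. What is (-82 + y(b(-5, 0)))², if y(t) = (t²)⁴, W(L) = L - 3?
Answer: 6724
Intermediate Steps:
W(L) = -3 + L
S(j) = 0 (S(j) = 3 - 3 = 0)
b(V, J) = 0
y(t) = t⁸
(-82 + y(b(-5, 0)))² = (-82 + 0⁸)² = (-82 + 0)² = (-82)² = 6724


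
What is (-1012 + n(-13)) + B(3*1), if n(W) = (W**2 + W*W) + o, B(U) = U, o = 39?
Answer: -632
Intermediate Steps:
n(W) = 39 + 2*W**2 (n(W) = (W**2 + W*W) + 39 = (W**2 + W**2) + 39 = 2*W**2 + 39 = 39 + 2*W**2)
(-1012 + n(-13)) + B(3*1) = (-1012 + (39 + 2*(-13)**2)) + 3*1 = (-1012 + (39 + 2*169)) + 3 = (-1012 + (39 + 338)) + 3 = (-1012 + 377) + 3 = -635 + 3 = -632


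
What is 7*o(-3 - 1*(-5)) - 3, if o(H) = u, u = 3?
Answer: 18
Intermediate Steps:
o(H) = 3
7*o(-3 - 1*(-5)) - 3 = 7*3 - 3 = 21 - 3 = 18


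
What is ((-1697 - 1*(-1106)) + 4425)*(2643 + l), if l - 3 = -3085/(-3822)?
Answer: 6464185983/637 ≈ 1.0148e+7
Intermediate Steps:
l = 14551/3822 (l = 3 - 3085/(-3822) = 3 - 3085*(-1/3822) = 3 + 3085/3822 = 14551/3822 ≈ 3.8072)
((-1697 - 1*(-1106)) + 4425)*(2643 + l) = ((-1697 - 1*(-1106)) + 4425)*(2643 + 14551/3822) = ((-1697 + 1106) + 4425)*(10116097/3822) = (-591 + 4425)*(10116097/3822) = 3834*(10116097/3822) = 6464185983/637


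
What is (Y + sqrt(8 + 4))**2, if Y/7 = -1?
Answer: 61 - 28*sqrt(3) ≈ 12.503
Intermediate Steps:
Y = -7 (Y = 7*(-1) = -7)
(Y + sqrt(8 + 4))**2 = (-7 + sqrt(8 + 4))**2 = (-7 + sqrt(12))**2 = (-7 + 2*sqrt(3))**2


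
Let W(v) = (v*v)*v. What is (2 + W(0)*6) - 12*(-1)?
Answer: 14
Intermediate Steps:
W(v) = v³ (W(v) = v²*v = v³)
(2 + W(0)*6) - 12*(-1) = (2 + 0³*6) - 12*(-1) = (2 + 0*6) + 12 = (2 + 0) + 12 = 2 + 12 = 14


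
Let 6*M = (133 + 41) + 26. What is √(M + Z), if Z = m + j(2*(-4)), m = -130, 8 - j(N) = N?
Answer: 11*I*√6/3 ≈ 8.9815*I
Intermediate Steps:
j(N) = 8 - N
M = 100/3 (M = ((133 + 41) + 26)/6 = (174 + 26)/6 = (⅙)*200 = 100/3 ≈ 33.333)
Z = -114 (Z = -130 + (8 - 2*(-4)) = -130 + (8 - 1*(-8)) = -130 + (8 + 8) = -130 + 16 = -114)
√(M + Z) = √(100/3 - 114) = √(-242/3) = 11*I*√6/3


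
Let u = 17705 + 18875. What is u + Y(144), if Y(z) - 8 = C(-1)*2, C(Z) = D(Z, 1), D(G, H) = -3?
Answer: 36582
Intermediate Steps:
C(Z) = -3
u = 36580
Y(z) = 2 (Y(z) = 8 - 3*2 = 8 - 6 = 2)
u + Y(144) = 36580 + 2 = 36582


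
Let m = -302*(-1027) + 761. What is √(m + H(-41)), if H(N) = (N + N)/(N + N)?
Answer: 2*√77729 ≈ 557.60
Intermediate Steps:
m = 310915 (m = 310154 + 761 = 310915)
H(N) = 1 (H(N) = (2*N)/((2*N)) = (2*N)*(1/(2*N)) = 1)
√(m + H(-41)) = √(310915 + 1) = √310916 = 2*√77729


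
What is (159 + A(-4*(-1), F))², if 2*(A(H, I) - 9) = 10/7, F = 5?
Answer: 1394761/49 ≈ 28465.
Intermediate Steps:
A(H, I) = 68/7 (A(H, I) = 9 + (10/7)/2 = 9 + (10*(⅐))/2 = 9 + (½)*(10/7) = 9 + 5/7 = 68/7)
(159 + A(-4*(-1), F))² = (159 + 68/7)² = (1181/7)² = 1394761/49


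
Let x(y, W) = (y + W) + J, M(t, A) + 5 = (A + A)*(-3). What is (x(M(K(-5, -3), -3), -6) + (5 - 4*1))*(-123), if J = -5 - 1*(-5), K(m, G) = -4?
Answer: -984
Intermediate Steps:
M(t, A) = -5 - 6*A (M(t, A) = -5 + (A + A)*(-3) = -5 + (2*A)*(-3) = -5 - 6*A)
J = 0 (J = -5 + 5 = 0)
x(y, W) = W + y (x(y, W) = (y + W) + 0 = (W + y) + 0 = W + y)
(x(M(K(-5, -3), -3), -6) + (5 - 4*1))*(-123) = ((-6 + (-5 - 6*(-3))) + (5 - 4*1))*(-123) = ((-6 + (-5 + 18)) + (5 - 4))*(-123) = ((-6 + 13) + 1)*(-123) = (7 + 1)*(-123) = 8*(-123) = -984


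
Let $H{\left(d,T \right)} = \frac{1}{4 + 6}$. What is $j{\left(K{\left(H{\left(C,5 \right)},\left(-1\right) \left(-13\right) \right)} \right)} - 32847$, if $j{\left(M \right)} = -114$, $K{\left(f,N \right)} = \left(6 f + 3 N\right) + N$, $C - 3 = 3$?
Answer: $-32961$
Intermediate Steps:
$C = 6$ ($C = 3 + 3 = 6$)
$H{\left(d,T \right)} = \frac{1}{10}$
$K{\left(f,N \right)} = 4 N + 6 f$ ($K{\left(f,N \right)} = \left(3 N + 6 f\right) + N = 4 N + 6 f$)
$j{\left(K{\left(H{\left(C,5 \right)},\left(-1\right) \left(-13\right) \right)} \right)} - 32847 = -114 - 32847 = -32961$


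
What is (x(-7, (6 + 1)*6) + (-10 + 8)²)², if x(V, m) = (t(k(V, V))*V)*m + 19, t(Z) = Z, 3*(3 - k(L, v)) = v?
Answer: 2387025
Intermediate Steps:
k(L, v) = 3 - v/3
x(V, m) = 19 + V*m*(3 - V/3) (x(V, m) = ((3 - V/3)*V)*m + 19 = (V*(3 - V/3))*m + 19 = V*m*(3 - V/3) + 19 = 19 + V*m*(3 - V/3))
(x(-7, (6 + 1)*6) + (-10 + 8)²)² = ((19 - ⅓*(-7)*(6 + 1)*6*(-9 - 7)) + (-10 + 8)²)² = ((19 - ⅓*(-7)*7*6*(-16)) + (-2)²)² = ((19 - ⅓*(-7)*42*(-16)) + 4)² = ((19 - 1568) + 4)² = (-1549 + 4)² = (-1545)² = 2387025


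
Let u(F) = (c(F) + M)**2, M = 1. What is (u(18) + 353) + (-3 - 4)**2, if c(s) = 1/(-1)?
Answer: 402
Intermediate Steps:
c(s) = -1
u(F) = 0 (u(F) = (-1 + 1)**2 = 0**2 = 0)
(u(18) + 353) + (-3 - 4)**2 = (0 + 353) + (-3 - 4)**2 = 353 + (-7)**2 = 353 + 49 = 402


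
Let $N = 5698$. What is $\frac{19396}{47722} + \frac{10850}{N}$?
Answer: $\frac{22439361}{9711427} \approx 2.3106$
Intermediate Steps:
$\frac{19396}{47722} + \frac{10850}{N} = \frac{19396}{47722} + \frac{10850}{5698} = 19396 \cdot \frac{1}{47722} + 10850 \cdot \frac{1}{5698} = \frac{9698}{23861} + \frac{775}{407} = \frac{22439361}{9711427}$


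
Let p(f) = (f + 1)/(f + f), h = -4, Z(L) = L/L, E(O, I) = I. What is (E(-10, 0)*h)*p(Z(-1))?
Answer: 0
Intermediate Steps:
Z(L) = 1
p(f) = (1 + f)/(2*f) (p(f) = (1 + f)/((2*f)) = (1 + f)*(1/(2*f)) = (1 + f)/(2*f))
(E(-10, 0)*h)*p(Z(-1)) = (0*(-4))*((½)*(1 + 1)/1) = 0*((½)*1*2) = 0*1 = 0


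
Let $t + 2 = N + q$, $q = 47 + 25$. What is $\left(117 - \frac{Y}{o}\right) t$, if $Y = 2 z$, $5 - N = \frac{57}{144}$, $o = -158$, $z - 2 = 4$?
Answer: $\frac{11040223}{1264} \approx 8734.4$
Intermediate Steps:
$z = 6$ ($z = 2 + 4 = 6$)
$N = \frac{221}{48}$ ($N = 5 - \frac{57}{144} = 5 - 57 \cdot \frac{1}{144} = 5 - \frac{19}{48} = \frac{221}{48} \approx 4.6042$)
$Y = 12$ ($Y = 2 \cdot 6 = 12$)
$q = 72$
$t = \frac{3581}{48}$ ($t = -2 + \left(\frac{221}{48} + 72\right) = -2 + \frac{3677}{48} = \frac{3581}{48} \approx 74.604$)
$\left(117 - \frac{Y}{o}\right) t = \left(117 - \frac{12}{-158}\right) \frac{3581}{48} = \left(117 - 12 \left(- \frac{1}{158}\right)\right) \frac{3581}{48} = \left(117 - - \frac{6}{79}\right) \frac{3581}{48} = \left(117 + \frac{6}{79}\right) \frac{3581}{48} = \frac{9249}{79} \cdot \frac{3581}{48} = \frac{11040223}{1264}$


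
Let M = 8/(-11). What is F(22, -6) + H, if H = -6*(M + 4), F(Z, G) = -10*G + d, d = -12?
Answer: 312/11 ≈ 28.364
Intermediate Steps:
M = -8/11 (M = 8*(-1/11) = -8/11 ≈ -0.72727)
F(Z, G) = -12 - 10*G (F(Z, G) = -10*G - 12 = -12 - 10*G)
H = -216/11 (H = -6*(-8/11 + 4) = -6*36/11 = -216/11 ≈ -19.636)
F(22, -6) + H = (-12 - 10*(-6)) - 216/11 = (-12 + 60) - 216/11 = 48 - 216/11 = 312/11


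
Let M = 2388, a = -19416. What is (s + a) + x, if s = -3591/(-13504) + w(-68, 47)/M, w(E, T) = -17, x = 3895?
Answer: -125126477213/8061888 ≈ -15521.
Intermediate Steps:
s = 2086435/8061888 (s = -3591/(-13504) - 17/2388 = -3591*(-1/13504) - 17*1/2388 = 3591/13504 - 17/2388 = 2086435/8061888 ≈ 0.25880)
(s + a) + x = (2086435/8061888 - 19416) + 3895 = -156527530973/8061888 + 3895 = -125126477213/8061888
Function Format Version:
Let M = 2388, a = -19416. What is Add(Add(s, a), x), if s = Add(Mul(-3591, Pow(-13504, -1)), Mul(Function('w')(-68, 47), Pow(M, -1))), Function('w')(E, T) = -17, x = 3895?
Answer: Rational(-125126477213, 8061888) ≈ -15521.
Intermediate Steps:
s = Rational(2086435, 8061888) (s = Add(Mul(-3591, Pow(-13504, -1)), Mul(-17, Pow(2388, -1))) = Add(Mul(-3591, Rational(-1, 13504)), Mul(-17, Rational(1, 2388))) = Add(Rational(3591, 13504), Rational(-17, 2388)) = Rational(2086435, 8061888) ≈ 0.25880)
Add(Add(s, a), x) = Add(Add(Rational(2086435, 8061888), -19416), 3895) = Add(Rational(-156527530973, 8061888), 3895) = Rational(-125126477213, 8061888)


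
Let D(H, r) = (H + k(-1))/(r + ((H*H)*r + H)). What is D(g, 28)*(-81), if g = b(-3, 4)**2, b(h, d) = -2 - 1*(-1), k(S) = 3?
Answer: -108/19 ≈ -5.6842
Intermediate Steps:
b(h, d) = -1 (b(h, d) = -2 + 1 = -1)
g = 1 (g = (-1)**2 = 1)
D(H, r) = (3 + H)/(H + r + r*H**2) (D(H, r) = (H + 3)/(r + ((H*H)*r + H)) = (3 + H)/(r + (H**2*r + H)) = (3 + H)/(r + (r*H**2 + H)) = (3 + H)/(r + (H + r*H**2)) = (3 + H)/(H + r + r*H**2))
D(g, 28)*(-81) = ((3 + 1)/(1 + 28 + 28*1**2))*(-81) = (4/(1 + 28 + 28*1))*(-81) = (4/(1 + 28 + 28))*(-81) = (4/57)*(-81) = -108/19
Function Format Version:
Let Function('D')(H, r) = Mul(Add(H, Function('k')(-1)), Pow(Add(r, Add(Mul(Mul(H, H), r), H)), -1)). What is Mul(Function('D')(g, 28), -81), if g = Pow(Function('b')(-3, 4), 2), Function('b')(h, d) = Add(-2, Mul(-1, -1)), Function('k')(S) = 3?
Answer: Rational(-108, 19) ≈ -5.6842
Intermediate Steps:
Function('b')(h, d) = -1 (Function('b')(h, d) = Add(-2, 1) = -1)
g = 1 (g = Pow(-1, 2) = 1)
Function('D')(H, r) = Mul(Pow(Add(H, r, Mul(r, Pow(H, 2))), -1), Add(3, H)) (Function('D')(H, r) = Mul(Add(H, 3), Pow(Add(r, Add(Mul(Mul(H, H), r), H)), -1)) = Mul(Add(3, H), Pow(Add(r, Add(Mul(Pow(H, 2), r), H)), -1)) = Mul(Add(3, H), Pow(Add(r, Add(Mul(r, Pow(H, 2)), H)), -1)) = Mul(Add(3, H), Pow(Add(r, Add(H, Mul(r, Pow(H, 2)))), -1)) = Mul(Add(3, H), Pow(Add(H, r, Mul(r, Pow(H, 2))), -1)) = Mul(Pow(Add(H, r, Mul(r, Pow(H, 2))), -1), Add(3, H)))
Mul(Function('D')(g, 28), -81) = Mul(Mul(Pow(Add(1, 28, Mul(28, Pow(1, 2))), -1), Add(3, 1)), -81) = Mul(Mul(Pow(Add(1, 28, Mul(28, 1)), -1), 4), -81) = Mul(Mul(Pow(Add(1, 28, 28), -1), 4), -81) = Mul(Mul(Pow(57, -1), 4), -81) = Mul(Mul(Rational(1, 57), 4), -81) = Mul(Rational(4, 57), -81) = Rational(-108, 19)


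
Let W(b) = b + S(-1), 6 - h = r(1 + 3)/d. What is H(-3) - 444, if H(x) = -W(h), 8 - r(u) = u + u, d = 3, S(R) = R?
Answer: -449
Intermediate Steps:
r(u) = 8 - 2*u (r(u) = 8 - (u + u) = 8 - 2*u)
h = 6 (h = 6 - (8 - 2*(1 + 3))/3 = 6 - (8 - 2*4)/3 = 6 - (8 - 8)/3 = 6 - 0/3 = 6 - 1*0 = 6 + 0 = 6)
W(b) = -1 + b (W(b) = b - 1 = -1 + b)
H(x) = -5 (H(x) = -(-1 + 6) = -1*5 = -5)
H(-3) - 444 = -5 - 444 = -449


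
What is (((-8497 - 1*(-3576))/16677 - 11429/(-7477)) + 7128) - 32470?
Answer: -3159839741602/124693929 ≈ -25341.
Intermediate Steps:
(((-8497 - 1*(-3576))/16677 - 11429/(-7477)) + 7128) - 32470 = (((-8497 + 3576)*(1/16677) - 11429*(-1/7477)) + 7128) - 32470 = ((-4921*1/16677 + 11429/7477) + 7128) - 32470 = ((-4921/16677 + 11429/7477) + 7128) - 32470 = (153807116/124693929 + 7128) - 32470 = 888972133028/124693929 - 32470 = -3159839741602/124693929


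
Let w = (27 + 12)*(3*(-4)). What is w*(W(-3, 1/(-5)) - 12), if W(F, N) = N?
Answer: 28548/5 ≈ 5709.6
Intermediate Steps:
w = -468 (w = 39*(-12) = -468)
w*(W(-3, 1/(-5)) - 12) = -468*(1/(-5) - 12) = -468*(1*(-1/5) - 12) = -468*(-1/5 - 12) = -468*(-61/5) = 28548/5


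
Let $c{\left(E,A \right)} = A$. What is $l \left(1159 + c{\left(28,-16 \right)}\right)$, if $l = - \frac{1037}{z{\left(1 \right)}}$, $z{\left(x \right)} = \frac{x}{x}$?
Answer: $-1185291$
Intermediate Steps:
$z{\left(x \right)} = 1$
$l = -1037$ ($l = - \frac{1037}{1} = \left(-1037\right) 1 = -1037$)
$l \left(1159 + c{\left(28,-16 \right)}\right) = - 1037 \left(1159 - 16\right) = \left(-1037\right) 1143 = -1185291$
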